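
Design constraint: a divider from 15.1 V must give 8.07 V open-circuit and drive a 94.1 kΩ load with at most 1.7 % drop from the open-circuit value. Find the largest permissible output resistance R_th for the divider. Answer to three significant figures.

Loading drop = R_th/(R_th + R_L) ≤ 0.0170, so R_th ≤ R_L · ε/(1−ε) = 94.1 kΩ × 0.0170/0.9830 = 1.63 kΩ.
(Any R1, R2 with R2/(R1+R2) = 0.534 and R1‖R2 ≤ 1.63 kΩ will meet the spec.)

R_th ≤ 1.63 kΩ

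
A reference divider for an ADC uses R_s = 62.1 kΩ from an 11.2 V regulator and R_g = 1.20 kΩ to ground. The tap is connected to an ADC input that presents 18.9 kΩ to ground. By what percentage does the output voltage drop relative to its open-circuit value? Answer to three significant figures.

The divider's output (Thévenin) resistance is R_s‖R_g = 1.177 kΩ.
Fractional drop under load = R_th/(R_th + R_L) = 1.177 / (1.177 + 18.9) = 0.05864.
So the output falls by 5.86 %.

5.86 %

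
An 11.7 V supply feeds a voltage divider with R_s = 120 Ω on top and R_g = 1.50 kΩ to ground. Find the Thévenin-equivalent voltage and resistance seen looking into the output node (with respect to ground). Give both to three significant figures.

V_th is the open-circuit tap voltage: 11.7 × 1500/(120 + 1500) = 10.8 V.
With the supply zeroed, R_s and R_g appear in parallel from the tap: R_th = R_s‖R_g = (120 × 1500)/1620 = 111 Ω.

V_th = 10.8 V, R_th = 111 Ω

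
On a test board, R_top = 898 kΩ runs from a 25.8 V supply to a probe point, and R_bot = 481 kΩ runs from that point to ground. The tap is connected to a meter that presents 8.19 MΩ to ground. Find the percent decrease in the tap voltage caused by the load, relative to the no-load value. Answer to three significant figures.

3.68 %

The divider's output (Thévenin) resistance is R_top‖R_bot = 313.2 kΩ.
Fractional drop under load = R_th/(R_th + R_L) = 313.2 / (313.2 + 8190) = 0.03684.
So the output falls by 3.68 %.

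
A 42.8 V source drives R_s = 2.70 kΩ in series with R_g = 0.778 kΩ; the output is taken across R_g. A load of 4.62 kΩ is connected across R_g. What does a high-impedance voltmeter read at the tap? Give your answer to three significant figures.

V_out ≈ 8.47 V

The load sits in parallel with R_g: R_g‖R_L = (778 × 4620) / (778 + 4620) = 665.9 Ω.
V_out = 42.8 × 665.9 / (2700 + 665.9) = 42.8 × 665.9/3366 = 8.47 V.
(Unloaded it would have been 9.57 V.)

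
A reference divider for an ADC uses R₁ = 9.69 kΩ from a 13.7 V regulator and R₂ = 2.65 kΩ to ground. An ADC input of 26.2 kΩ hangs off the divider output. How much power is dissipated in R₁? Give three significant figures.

Total resistance from the source is R₁ + (R₂‖R_L) = 12.10 kΩ, so I = 13.7/12.10 kΩ = 1.133 mA.
P = I²·R₁ = (1.133 mA)² × 9.69 kΩ = 12.4 mW.

P ≈ 12.4 mW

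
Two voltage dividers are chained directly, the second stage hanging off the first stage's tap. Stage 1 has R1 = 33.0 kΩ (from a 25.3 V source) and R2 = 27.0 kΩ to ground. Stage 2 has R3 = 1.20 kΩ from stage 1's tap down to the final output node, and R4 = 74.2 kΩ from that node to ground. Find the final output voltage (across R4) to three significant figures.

V_out ≈ 9.36 V

Stage 2 presents R3+R4 = 75.40 kΩ as a load on stage 1's tap.
Stage 1's lower leg becomes R2‖(R3+R4) = 19.88 kΩ, so V_mid = 25.3 × 19.88/52.88 = 9.512 V.
Stage 2 is itself unloaded: V_out = V_mid × R4/(R3+R4) = 9.512 × 74.2/75.40 = 9.36 V.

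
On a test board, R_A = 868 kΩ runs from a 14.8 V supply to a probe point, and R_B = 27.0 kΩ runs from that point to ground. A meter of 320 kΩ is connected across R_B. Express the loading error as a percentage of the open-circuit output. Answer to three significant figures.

7.56 %

The divider's output (Thévenin) resistance is R_A‖R_B = 26.19 kΩ.
Fractional drop under load = R_th/(R_th + R_L) = 26.19 / (26.19 + 320) = 0.07564.
So the output falls by 7.56 %.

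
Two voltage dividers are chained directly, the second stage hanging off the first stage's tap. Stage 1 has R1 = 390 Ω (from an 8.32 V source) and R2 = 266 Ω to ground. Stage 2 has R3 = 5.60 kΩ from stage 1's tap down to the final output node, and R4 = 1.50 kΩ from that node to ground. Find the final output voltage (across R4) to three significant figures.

V_out ≈ 0.697 V

Stage 2 presents R3+R4 = 7100 Ω as a load on stage 1's tap.
Stage 1's lower leg becomes R2‖(R3+R4) = 256.4 Ω, so V_mid = 8.32 × 256.4/646.4 = 3.300 V.
Stage 2 is itself unloaded: V_out = V_mid × R4/(R3+R4) = 3.300 × 1500/7100 = 0.697 V.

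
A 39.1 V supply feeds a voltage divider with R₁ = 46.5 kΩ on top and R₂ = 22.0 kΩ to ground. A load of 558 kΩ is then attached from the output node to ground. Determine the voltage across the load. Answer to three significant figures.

V_out ≈ 12.2 V

The load sits in parallel with R₂: R₂‖R_L = (22.0 × 558) / (22.0 + 558) = 21.17 kΩ.
V_out = 39.1 × 21.17 / (46.5 + 21.17) = 39.1 × 21.17/67.67 = 12.2 V.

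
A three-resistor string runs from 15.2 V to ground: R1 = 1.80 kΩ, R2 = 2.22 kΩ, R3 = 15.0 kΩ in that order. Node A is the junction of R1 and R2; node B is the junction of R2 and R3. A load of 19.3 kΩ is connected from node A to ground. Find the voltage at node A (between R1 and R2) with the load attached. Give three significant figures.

Below node A the series string R2+R3 = 17.22 kΩ sits in parallel with the 19.3 kΩ load: 9.100 kΩ.
V_A = 15.2 × 9.100/(1.80 + 9.100) = 12.7 V.

V ≈ 12.7 V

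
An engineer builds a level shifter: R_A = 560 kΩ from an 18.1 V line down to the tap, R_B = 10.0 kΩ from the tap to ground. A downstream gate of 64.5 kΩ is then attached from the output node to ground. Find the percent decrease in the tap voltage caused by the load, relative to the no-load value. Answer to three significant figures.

Unloaded V = 18.1 × 10.0/570.0 = 0.31754 V.
Loaded: R_B‖R_L = 8.658 kΩ, giving V = 18.1 × 8.658/568.7 = 0.27557 V.
Drop = (0.31754 − 0.27557) / 0.31754 = 13.2 %.

13.2 %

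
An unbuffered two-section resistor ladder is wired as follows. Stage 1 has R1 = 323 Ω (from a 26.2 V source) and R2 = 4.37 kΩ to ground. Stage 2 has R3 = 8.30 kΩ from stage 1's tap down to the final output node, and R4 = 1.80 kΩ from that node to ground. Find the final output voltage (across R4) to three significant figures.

V_out ≈ 4.22 V

Stage 2 presents R3+R4 = 10100 Ω as a load on stage 1's tap.
Stage 1's lower leg becomes R2‖(R3+R4) = 3050 Ω, so V_mid = 26.2 × 3050/3373 = 23.69 V.
Stage 2 is itself unloaded: V_out = V_mid × R4/(R3+R4) = 23.69 × 1800/10100 = 4.22 V.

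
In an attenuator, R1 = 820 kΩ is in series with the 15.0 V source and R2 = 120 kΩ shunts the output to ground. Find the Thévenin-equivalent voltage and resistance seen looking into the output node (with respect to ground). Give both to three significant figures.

V_th is the open-circuit tap voltage: 15.0 × 120/(820 + 120) = 1.91 V.
With the supply zeroed, R1 and R2 appear in parallel from the tap: R_th = R1‖R2 = (820 × 120)/940.0 = 105 kΩ.

V_th = 1.91 V, R_th = 105 kΩ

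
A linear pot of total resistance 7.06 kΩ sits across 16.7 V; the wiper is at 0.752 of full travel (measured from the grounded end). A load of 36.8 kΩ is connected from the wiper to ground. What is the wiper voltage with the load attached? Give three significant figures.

The wiper splits the pot into (1−α)R = 1.751 kΩ above and αR = 5.309 kΩ below.
Lower section ‖ load = 4.640 kΩ.
V_wiper = 16.7 × 4.640/(1.751 + 4.640) = 12.1 V.

V ≈ 12.1 V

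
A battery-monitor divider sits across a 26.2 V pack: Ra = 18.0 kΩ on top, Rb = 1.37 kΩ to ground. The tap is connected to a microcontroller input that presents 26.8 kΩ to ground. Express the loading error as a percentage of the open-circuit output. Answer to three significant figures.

The divider's output (Thévenin) resistance is Ra‖Rb = 1.273 kΩ.
Fractional drop under load = R_th/(R_th + R_L) = 1.273 / (1.273 + 26.8) = 0.04535.
So the output falls by 4.53 %.

4.53 %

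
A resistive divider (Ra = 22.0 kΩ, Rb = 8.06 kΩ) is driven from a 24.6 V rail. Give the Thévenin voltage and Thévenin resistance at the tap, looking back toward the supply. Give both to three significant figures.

V_th is the open-circuit tap voltage: 24.6 × 8.06/(22.0 + 8.06) = 6.60 V.
With the supply zeroed, Ra and Rb appear in parallel from the tap: R_th = Ra‖Rb = (22.0 × 8.06)/30.06 = 5.90 kΩ.

V_th = 6.60 V, R_th = 5.90 kΩ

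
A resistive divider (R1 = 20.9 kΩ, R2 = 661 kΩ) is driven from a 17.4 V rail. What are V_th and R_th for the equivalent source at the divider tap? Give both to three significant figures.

V_th is the open-circuit tap voltage: 17.4 × 661/(20.9 + 661) = 16.9 V.
With the supply zeroed, R1 and R2 appear in parallel from the tap: R_th = R1‖R2 = (20.9 × 661)/681.9 = 20.3 kΩ.

V_th = 16.9 V, R_th = 20.3 kΩ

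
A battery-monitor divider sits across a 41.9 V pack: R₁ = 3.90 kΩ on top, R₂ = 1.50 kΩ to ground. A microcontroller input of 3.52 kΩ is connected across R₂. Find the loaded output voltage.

V_out ≈ 8.90 V

The load sits in parallel with R₂: R₂‖R_L = (1.50 × 3.52) / (1.50 + 3.52) = 1.052 kΩ.
V_out = 41.9 × 1.052 / (3.90 + 1.052) = 41.9 × 1.052/4.952 = 8.90 V.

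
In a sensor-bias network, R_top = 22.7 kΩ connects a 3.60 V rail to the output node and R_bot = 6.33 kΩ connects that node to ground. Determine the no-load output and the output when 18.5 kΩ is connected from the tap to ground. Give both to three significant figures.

Unloaded: 0.785 V; loaded: 0.619 V

Open-circuit: V = 3.60 × 6.33/(22.7 + 6.33) = 0.785 V.
With the load, R_bot becomes R_bot‖R_L = 4.716 kΩ, so V = 3.60 × 4.716/27.42 = 0.619 V.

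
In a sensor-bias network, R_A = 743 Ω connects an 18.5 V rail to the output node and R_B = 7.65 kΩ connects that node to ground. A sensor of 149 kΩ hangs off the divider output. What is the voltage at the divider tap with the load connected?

The load sits in parallel with R_B: R_B‖R_L = (7650 × 149000) / (7650 + 149000) = 7276 Ω.
V_out = 18.5 × 7276 / (743 + 7276) = 18.5 × 7276/8019 = 16.8 V.

V_out ≈ 16.8 V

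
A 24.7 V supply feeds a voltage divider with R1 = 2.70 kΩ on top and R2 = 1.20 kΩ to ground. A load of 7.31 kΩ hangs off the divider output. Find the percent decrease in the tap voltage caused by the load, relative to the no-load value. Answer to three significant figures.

10.2 %

Unloaded V = 24.7 × 1.20/3.900 = 7.6000 V.
Loaded: R2‖R_L = 1.031 kΩ, giving V = 24.7 × 1.031/3.731 = 6.8244 V.
Drop = (7.6000 − 6.8244) / 7.6000 = 10.2 %.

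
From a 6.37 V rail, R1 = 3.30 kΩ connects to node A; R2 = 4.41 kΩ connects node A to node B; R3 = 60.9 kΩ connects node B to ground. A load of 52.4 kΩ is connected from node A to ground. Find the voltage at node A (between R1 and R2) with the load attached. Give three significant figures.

Below node A the series string R2+R3 = 65.31 kΩ sits in parallel with the 52.4 kΩ load: 29.07 kΩ.
V_A = 6.37 × 29.07/(3.30 + 29.07) = 5.72 V.

V ≈ 5.72 V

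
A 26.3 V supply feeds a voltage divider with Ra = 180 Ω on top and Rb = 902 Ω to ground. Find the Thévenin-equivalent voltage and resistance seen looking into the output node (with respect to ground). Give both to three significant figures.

V_th is the open-circuit tap voltage: 26.3 × 902/(180 + 902) = 21.9 V.
With the supply zeroed, Ra and Rb appear in parallel from the tap: R_th = Ra‖Rb = (180 × 902)/1082 = 150 Ω.

V_th = 21.9 V, R_th = 150 Ω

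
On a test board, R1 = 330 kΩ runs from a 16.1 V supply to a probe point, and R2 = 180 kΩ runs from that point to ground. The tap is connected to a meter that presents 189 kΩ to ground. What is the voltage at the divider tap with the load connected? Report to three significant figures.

V_out ≈ 3.52 V

The load sits in parallel with R2: R2‖R_L = (180 × 189) / (180 + 189) = 92.20 kΩ.
V_out = 16.1 × 92.20 / (330 + 92.20) = 16.1 × 92.20/422.2 = 3.52 V.
(Unloaded it would have been 5.68 V.)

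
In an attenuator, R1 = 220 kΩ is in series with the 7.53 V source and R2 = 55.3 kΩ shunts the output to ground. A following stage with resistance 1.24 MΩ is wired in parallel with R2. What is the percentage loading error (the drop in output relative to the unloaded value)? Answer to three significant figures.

3.44 %

The divider's output (Thévenin) resistance is R1‖R2 = 44.19 kΩ.
Fractional drop under load = R_th/(R_th + R_L) = 44.19 / (44.19 + 1240) = 0.03441.
So the output falls by 3.44 %.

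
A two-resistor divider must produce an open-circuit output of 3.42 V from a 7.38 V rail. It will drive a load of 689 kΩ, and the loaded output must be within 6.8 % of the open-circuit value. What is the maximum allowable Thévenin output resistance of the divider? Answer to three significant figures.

Loading drop = R_th/(R_th + R_L) ≤ 0.0680, so R_th ≤ R_L · ε/(1−ε) = 689 kΩ × 0.0680/0.9320 = 50.3 kΩ.
(Any R1, R2 with R2/(R1+R2) = 0.463 and R1‖R2 ≤ 50.3 kΩ will meet the spec.)

R_th ≤ 50.3 kΩ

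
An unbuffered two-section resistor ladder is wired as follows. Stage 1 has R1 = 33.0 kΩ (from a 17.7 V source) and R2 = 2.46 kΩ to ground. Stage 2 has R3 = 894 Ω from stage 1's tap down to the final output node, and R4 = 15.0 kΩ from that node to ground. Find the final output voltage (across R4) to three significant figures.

V_out ≈ 1.01 V

Stage 2 presents R3+R4 = 15890 Ω as a load on stage 1's tap.
Stage 1's lower leg becomes R2‖(R3+R4) = 2130 Ω, so V_mid = 17.7 × 2130/35130 = 1.073 V.
Stage 2 is itself unloaded: V_out = V_mid × R4/(R3+R4) = 1.073 × 15000/15890 = 1.01 V.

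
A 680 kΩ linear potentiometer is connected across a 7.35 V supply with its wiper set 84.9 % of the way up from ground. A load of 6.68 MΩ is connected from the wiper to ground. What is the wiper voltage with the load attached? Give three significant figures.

V ≈ 6.16 V

The wiper splits the pot into (1−α)R = 102.7 kΩ above and αR = 577.3 kΩ below.
Lower section ‖ load = 531.4 kΩ.
V_wiper = 7.35 × 531.4/(102.7 + 531.4) = 6.16 V.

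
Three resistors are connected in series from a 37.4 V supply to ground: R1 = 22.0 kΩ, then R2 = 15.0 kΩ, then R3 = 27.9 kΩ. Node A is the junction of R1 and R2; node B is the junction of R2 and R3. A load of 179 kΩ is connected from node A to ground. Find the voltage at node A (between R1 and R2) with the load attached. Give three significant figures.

Below node A the series string R2+R3 = 42.90 kΩ sits in parallel with the 179 kΩ load: 34.61 kΩ.
V_A = 37.4 × 34.61/(22.0 + 34.61) = 22.9 V.

V ≈ 22.9 V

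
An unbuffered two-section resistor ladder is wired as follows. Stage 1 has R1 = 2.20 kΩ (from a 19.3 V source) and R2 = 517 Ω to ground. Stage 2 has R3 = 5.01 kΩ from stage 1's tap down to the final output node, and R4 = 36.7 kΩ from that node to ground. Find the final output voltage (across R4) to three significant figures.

V_out ≈ 3.20 V

Stage 2 presents R3+R4 = 41710 Ω as a load on stage 1's tap.
Stage 1's lower leg becomes R2‖(R3+R4) = 510.7 Ω, so V_mid = 19.3 × 510.7/2711 = 3.636 V.
Stage 2 is itself unloaded: V_out = V_mid × R4/(R3+R4) = 3.636 × 36700/41710 = 3.20 V.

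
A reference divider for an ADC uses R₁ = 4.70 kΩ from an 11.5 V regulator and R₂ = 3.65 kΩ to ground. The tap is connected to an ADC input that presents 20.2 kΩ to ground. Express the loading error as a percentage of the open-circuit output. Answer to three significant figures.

9.23 %

The divider's output (Thévenin) resistance is R₁‖R₂ = 2.054 kΩ.
Fractional drop under load = R_th/(R_th + R_L) = 2.054 / (2.054 + 20.2) = 0.09232.
So the output falls by 9.23 %.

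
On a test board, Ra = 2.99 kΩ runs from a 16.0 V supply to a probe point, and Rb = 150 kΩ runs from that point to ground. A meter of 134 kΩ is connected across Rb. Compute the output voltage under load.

The load sits in parallel with Rb: Rb‖R_L = (150 × 134) / (150 + 134) = 70.77 kΩ.
V_out = 16.0 × 70.77 / (2.99 + 70.77) = 16.0 × 70.77/73.76 = 15.4 V.

V_out ≈ 15.4 V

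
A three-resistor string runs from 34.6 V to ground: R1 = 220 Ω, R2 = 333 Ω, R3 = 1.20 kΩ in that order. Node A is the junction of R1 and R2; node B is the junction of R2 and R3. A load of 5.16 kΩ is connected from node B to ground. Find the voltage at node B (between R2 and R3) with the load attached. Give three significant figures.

V ≈ 22.1 V

At node B, R3 is in parallel with the load: R3‖R_L = 973.6 Ω.
Below node A the resistance is R2 + (R3‖R_L) = 1307 Ω, so V_A = 34.6 × 1307/1527 = 29.61 V.
Then V_B = V_A × (R3‖R_L)/(R2 + R3‖R_L) = 29.61 × 973.6/1307 = 22.1 V.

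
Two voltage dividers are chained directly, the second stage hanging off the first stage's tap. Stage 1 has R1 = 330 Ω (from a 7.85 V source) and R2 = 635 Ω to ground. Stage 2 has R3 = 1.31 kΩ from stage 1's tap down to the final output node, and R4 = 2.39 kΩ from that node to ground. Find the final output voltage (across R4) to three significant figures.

Stage 2 presents R3+R4 = 3700 Ω as a load on stage 1's tap.
Stage 1's lower leg becomes R2‖(R3+R4) = 542.0 Ω, so V_mid = 7.85 × 542.0/872.0 = 4.879 V.
Stage 2 is itself unloaded: V_out = V_mid × R4/(R3+R4) = 4.879 × 2390/3700 = 3.15 V.

V_out ≈ 3.15 V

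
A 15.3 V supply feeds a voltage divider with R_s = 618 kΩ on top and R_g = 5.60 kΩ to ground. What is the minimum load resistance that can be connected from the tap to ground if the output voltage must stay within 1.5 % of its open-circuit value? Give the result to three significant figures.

R_L(min) ≈ 364 kΩ

Output resistance R_th = R_s‖R_g = (618 × 5.60)/623.6 = 5.550 kΩ.
The fractional drop is R_th/(R_th + R_L); requiring this ≤ 0.0150 gives R_L ≥ R_th(1/0.0150 − 1) = 5.550 × 65.67 = 364 kΩ.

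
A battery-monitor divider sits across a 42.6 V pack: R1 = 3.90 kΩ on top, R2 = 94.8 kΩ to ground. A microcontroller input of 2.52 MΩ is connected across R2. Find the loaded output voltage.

The load sits in parallel with R2: R2‖R_L = (94.8 × 2520) / (94.8 + 2520) = 91.36 kΩ.
V_out = 42.6 × 91.36 / (3.90 + 91.36) = 42.6 × 91.36/95.26 = 40.9 V.
(Unloaded it would have been 40.9 V.)

V_out ≈ 40.9 V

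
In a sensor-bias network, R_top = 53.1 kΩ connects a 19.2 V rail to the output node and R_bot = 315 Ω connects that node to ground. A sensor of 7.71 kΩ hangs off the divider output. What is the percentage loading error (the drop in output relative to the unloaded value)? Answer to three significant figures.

3.90 %

The divider's output (Thévenin) resistance is R_top‖R_bot = 313.1 Ω.
Fractional drop under load = R_th/(R_th + R_L) = 313.1 / (313.1 + 7710) = 0.03903.
So the output falls by 3.90 %.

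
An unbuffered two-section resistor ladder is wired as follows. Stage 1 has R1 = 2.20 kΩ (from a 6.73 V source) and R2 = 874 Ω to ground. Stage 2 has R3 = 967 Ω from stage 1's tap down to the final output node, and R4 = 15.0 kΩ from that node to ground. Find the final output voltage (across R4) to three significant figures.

V_out ≈ 1.73 V

Stage 2 presents R3+R4 = 15970 Ω as a load on stage 1's tap.
Stage 1's lower leg becomes R2‖(R3+R4) = 828.6 Ω, so V_mid = 6.73 × 828.6/3029 = 1.841 V.
Stage 2 is itself unloaded: V_out = V_mid × R4/(R3+R4) = 1.841 × 15000/15970 = 1.73 V.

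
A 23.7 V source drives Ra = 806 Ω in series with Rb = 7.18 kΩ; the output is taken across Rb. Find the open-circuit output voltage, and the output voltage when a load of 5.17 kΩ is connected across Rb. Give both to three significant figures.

Unloaded: 21.3 V; loaded: 18.7 V

Open-circuit: V = 23.7 × 7180/(806 + 7180) = 21.3 V.
With the load, Rb becomes Rb‖R_L = 3006 Ω, so V = 23.7 × 3006/3812 = 18.7 V.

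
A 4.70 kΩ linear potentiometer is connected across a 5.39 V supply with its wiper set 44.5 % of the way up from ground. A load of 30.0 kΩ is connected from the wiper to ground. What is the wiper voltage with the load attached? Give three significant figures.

The wiper splits the pot into (1−α)R = 2.608 kΩ above and αR = 2.091 kΩ below.
Lower section ‖ load = 1.955 kΩ.
V_wiper = 5.39 × 1.955/(2.608 + 1.955) = 2.31 V.

V ≈ 2.31 V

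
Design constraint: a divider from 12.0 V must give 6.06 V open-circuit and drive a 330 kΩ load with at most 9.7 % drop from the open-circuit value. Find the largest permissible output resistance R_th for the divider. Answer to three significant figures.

Loading drop = R_th/(R_th + R_L) ≤ 0.0970, so R_th ≤ R_L · ε/(1−ε) = 330 kΩ × 0.0970/0.9030 = 35.4 kΩ.

R_th ≤ 35.4 kΩ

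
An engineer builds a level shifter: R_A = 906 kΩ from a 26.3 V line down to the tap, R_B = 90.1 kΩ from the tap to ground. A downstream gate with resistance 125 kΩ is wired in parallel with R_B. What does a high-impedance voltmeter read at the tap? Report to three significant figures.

V_out ≈ 1.44 V

The load sits in parallel with R_B: R_B‖R_L = (90.1 × 125) / (90.1 + 125) = 52.36 kΩ.
V_out = 26.3 × 52.36 / (906 + 52.36) = 26.3 × 52.36/958.4 = 1.44 V.
(Unloaded it would have been 2.38 V.)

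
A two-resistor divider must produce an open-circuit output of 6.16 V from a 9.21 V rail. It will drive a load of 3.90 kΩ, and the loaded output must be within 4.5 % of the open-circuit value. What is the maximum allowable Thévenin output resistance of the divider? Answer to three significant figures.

Loading drop = R_th/(R_th + R_L) ≤ 0.0450, so R_th ≤ R_L · ε/(1−ε) = 3.90 kΩ × 0.0450/0.9550 = 184 Ω.
(Any R1, R2 with R2/(R1+R2) = 0.669 and R1‖R2 ≤ 184 Ω will meet the spec.)

R_th ≤ 184 Ω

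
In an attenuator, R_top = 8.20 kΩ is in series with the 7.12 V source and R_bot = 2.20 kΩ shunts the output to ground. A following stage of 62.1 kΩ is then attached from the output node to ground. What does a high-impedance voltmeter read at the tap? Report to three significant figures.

V_out ≈ 1.47 V

The load sits in parallel with R_bot: R_bot‖R_L = (2.20 × 62.1) / (2.20 + 62.1) = 2.125 kΩ.
V_out = 7.12 × 2.125 / (8.20 + 2.125) = 7.12 × 2.125/10.32 = 1.47 V.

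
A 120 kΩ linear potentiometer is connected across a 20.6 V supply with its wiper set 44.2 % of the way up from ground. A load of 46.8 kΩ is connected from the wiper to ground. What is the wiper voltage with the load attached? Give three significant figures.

V ≈ 5.58 V

The wiper splits the pot into (1−α)R = 66.96 kΩ above and αR = 53.04 kΩ below.
Lower section ‖ load = 24.86 kΩ.
V_wiper = 20.6 × 24.86/(66.96 + 24.86) = 5.58 V.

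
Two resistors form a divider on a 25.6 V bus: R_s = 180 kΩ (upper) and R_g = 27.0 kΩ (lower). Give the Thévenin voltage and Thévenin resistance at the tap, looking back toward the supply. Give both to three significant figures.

V_th = 3.34 V, R_th = 23.5 kΩ

V_th is the open-circuit tap voltage: 25.6 × 27.0/(180 + 27.0) = 3.34 V.
With the supply zeroed, R_s and R_g appear in parallel from the tap: R_th = R_s‖R_g = (180 × 27.0)/207.0 = 23.5 kΩ.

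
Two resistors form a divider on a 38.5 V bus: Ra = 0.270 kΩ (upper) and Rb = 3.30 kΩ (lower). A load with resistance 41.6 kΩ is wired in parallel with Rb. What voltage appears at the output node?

The load sits in parallel with Rb: Rb‖R_L = (3300 × 41600) / (3300 + 41600) = 3057 Ω.
V_out = 38.5 × 3057 / (270 + 3057) = 38.5 × 3057/3327 = 35.4 V.
(Unloaded it would have been 35.6 V.)

V_out ≈ 35.4 V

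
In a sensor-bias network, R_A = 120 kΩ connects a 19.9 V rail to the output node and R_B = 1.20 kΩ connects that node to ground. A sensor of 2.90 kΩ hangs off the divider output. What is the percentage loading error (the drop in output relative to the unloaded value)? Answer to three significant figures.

The divider's output (Thévenin) resistance is R_A‖R_B = 1.188 kΩ.
Fractional drop under load = R_th/(R_th + R_L) = 1.188 / (1.188 + 2.90) = 0.2906.
So the output falls by 29.1 %.

29.1 %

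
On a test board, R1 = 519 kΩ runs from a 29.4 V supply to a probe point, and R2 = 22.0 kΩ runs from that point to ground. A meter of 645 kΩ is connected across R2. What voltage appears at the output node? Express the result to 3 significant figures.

The load sits in parallel with R2: R2‖R_L = (22.0 × 645) / (22.0 + 645) = 21.27 kΩ.
V_out = 29.4 × 21.27 / (519 + 21.27) = 29.4 × 21.27/540.3 = 1.16 V.

V_out ≈ 1.16 V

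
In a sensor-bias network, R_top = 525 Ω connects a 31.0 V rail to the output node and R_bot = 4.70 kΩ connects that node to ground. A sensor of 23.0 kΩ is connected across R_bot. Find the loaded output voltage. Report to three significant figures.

The load sits in parallel with R_bot: R_bot‖R_L = (4700 × 23000) / (4700 + 23000) = 3903 Ω.
V_out = 31.0 × 3903 / (525 + 3903) = 31.0 × 3903/4428 = 27.3 V.
(Unloaded it would have been 27.9 V.)

V_out ≈ 27.3 V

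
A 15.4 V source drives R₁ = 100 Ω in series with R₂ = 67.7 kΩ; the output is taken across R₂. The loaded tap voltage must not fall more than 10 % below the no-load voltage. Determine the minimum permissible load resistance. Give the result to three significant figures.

Output resistance R_th = R₁‖R₂ = (100 × 67700)/67800 = 99.85 Ω.
The fractional drop is R_th/(R_th + R_L); requiring this ≤ 0.100 gives R_L ≥ R_th(1/0.100 − 1) = 99.85 × 9.000 = 899 Ω.

R_L(min) ≈ 899 Ω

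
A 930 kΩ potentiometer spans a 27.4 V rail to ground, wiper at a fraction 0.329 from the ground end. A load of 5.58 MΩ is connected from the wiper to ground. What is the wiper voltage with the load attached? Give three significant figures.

The wiper splits the pot into (1−α)R = 624.0 kΩ above and αR = 306.0 kΩ below.
Lower section ‖ load = 290.1 kΩ.
V_wiper = 27.4 × 290.1/(624.0 + 290.1) = 8.69 V.

V ≈ 8.69 V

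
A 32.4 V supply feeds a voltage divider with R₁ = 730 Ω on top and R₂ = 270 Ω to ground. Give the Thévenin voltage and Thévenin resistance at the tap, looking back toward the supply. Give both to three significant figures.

V_th is the open-circuit tap voltage: 32.4 × 270/(730 + 270) = 8.75 V.
With the supply zeroed, R₁ and R₂ appear in parallel from the tap: R_th = R₁‖R₂ = (730 × 270)/1000 = 197 Ω.

V_th = 8.75 V, R_th = 197 Ω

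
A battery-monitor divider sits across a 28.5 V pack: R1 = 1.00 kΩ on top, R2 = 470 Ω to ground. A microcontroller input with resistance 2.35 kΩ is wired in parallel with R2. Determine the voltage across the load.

The load sits in parallel with R2: R2‖R_L = (470 × 2350) / (470 + 2350) = 391.7 Ω.
V_out = 28.5 × 391.7 / (1000 + 391.7) = 28.5 × 391.7/1392 = 8.02 V.

V_out ≈ 8.02 V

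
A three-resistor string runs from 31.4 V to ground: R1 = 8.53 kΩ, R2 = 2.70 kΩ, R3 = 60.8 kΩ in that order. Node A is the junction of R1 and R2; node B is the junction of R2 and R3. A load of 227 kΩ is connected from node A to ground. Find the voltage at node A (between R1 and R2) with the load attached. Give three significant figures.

V ≈ 26.8 V

Below node A the series string R2+R3 = 63.50 kΩ sits in parallel with the 227 kΩ load: 49.62 kΩ.
V_A = 31.4 × 49.62/(8.53 + 49.62) = 26.8 V.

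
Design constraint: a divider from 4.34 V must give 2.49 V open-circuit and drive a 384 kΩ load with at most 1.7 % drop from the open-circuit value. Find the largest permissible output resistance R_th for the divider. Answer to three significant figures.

Loading drop = R_th/(R_th + R_L) ≤ 0.0170, so R_th ≤ R_L · ε/(1−ε) = 384 kΩ × 0.0170/0.9830 = 6.64 kΩ.

R_th ≤ 6.64 kΩ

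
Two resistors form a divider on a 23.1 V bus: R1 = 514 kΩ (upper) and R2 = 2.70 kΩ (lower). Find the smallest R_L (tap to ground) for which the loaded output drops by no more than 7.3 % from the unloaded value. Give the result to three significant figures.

Output resistance R_th = R1‖R2 = (514 × 2.70)/516.7 = 2.686 kΩ.
The fractional drop is R_th/(R_th + R_L); requiring this ≤ 0.0730 gives R_L ≥ R_th(1/0.0730 − 1) = 2.686 × 12.70 = 34.1 kΩ.

R_L(min) ≈ 34.1 kΩ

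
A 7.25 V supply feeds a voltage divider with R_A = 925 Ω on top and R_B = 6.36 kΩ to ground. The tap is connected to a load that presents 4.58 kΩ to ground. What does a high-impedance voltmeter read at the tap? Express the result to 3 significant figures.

V_out ≈ 5.38 V

The load sits in parallel with R_B: R_B‖R_L = (6360 × 4580) / (6360 + 4580) = 2663 Ω.
V_out = 7.25 × 2663 / (925 + 2663) = 7.25 × 2663/3588 = 5.38 V.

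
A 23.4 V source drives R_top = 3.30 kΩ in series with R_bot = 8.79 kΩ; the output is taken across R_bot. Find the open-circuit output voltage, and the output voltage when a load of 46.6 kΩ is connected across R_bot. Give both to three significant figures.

Unloaded: 17.0 V; loaded: 16.2 V

Open-circuit: V = 23.4 × 8.79/(3.30 + 8.79) = 17.0 V.
With the load, R_bot becomes R_bot‖R_L = 7.395 kΩ, so V = 23.4 × 7.395/10.70 = 16.2 V.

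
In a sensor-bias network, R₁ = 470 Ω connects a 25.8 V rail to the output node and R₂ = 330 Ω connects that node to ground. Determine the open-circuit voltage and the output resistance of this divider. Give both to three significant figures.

V_th is the open-circuit tap voltage: 25.8 × 330/(470 + 330) = 10.6 V.
With the supply zeroed, R₁ and R₂ appear in parallel from the tap: R_th = R₁‖R₂ = (470 × 330)/800.0 = 194 Ω.

V_th = 10.6 V, R_th = 194 Ω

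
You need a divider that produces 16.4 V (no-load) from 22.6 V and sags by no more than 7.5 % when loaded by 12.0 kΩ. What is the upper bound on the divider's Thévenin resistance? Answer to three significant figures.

Loading drop = R_th/(R_th + R_L) ≤ 0.0750, so R_th ≤ R_L · ε/(1−ε) = 12.0 kΩ × 0.0750/0.9250 = 973 Ω.
(Any R1, R2 with R2/(R1+R2) = 0.726 and R1‖R2 ≤ 973 Ω will meet the spec.)

R_th ≤ 973 Ω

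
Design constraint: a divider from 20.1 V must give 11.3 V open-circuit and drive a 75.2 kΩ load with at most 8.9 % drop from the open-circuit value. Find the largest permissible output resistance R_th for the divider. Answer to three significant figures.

Loading drop = R_th/(R_th + R_L) ≤ 0.0890, so R_th ≤ R_L · ε/(1−ε) = 75.2 kΩ × 0.0890/0.9110 = 7.35 kΩ.
(Any R1, R2 with R2/(R1+R2) = 0.562 and R1‖R2 ≤ 7.35 kΩ will meet the spec.)

R_th ≤ 7.35 kΩ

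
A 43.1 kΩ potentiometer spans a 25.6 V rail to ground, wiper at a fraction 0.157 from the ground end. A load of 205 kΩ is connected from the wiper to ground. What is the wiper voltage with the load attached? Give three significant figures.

V ≈ 3.91 V

The wiper splits the pot into (1−α)R = 36.33 kΩ above and αR = 6.767 kΩ below.
Lower section ‖ load = 6.550 kΩ.
V_wiper = 25.6 × 6.550/(36.33 + 6.550) = 3.91 V.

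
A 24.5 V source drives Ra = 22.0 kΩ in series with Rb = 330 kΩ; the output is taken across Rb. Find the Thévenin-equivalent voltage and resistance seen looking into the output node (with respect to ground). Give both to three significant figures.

V_th = 23.0 V, R_th = 20.6 kΩ

V_th is the open-circuit tap voltage: 24.5 × 330/(22.0 + 330) = 23.0 V.
With the supply zeroed, Ra and Rb appear in parallel from the tap: R_th = Ra‖Rb = (22.0 × 330)/352.0 = 20.6 kΩ.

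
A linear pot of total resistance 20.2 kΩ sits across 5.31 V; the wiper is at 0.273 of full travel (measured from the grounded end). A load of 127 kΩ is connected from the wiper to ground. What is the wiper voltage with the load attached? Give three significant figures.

The wiper splits the pot into (1−α)R = 14.69 kΩ above and αR = 5.515 kΩ below.
Lower section ‖ load = 5.285 kΩ.
V_wiper = 5.31 × 5.285/(14.69 + 5.285) = 1.41 V.

V ≈ 1.41 V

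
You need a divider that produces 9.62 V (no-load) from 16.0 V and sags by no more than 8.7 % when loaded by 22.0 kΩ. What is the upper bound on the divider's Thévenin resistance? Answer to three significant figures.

Loading drop = R_th/(R_th + R_L) ≤ 0.0870, so R_th ≤ R_L · ε/(1−ε) = 22.0 kΩ × 0.0870/0.9130 = 2.10 kΩ.
(Any R1, R2 with R2/(R1+R2) = 0.601 and R1‖R2 ≤ 2.10 kΩ will meet the spec.)

R_th ≤ 2.10 kΩ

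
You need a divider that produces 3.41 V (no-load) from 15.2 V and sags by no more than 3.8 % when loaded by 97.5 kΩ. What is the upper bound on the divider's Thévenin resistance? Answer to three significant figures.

Loading drop = R_th/(R_th + R_L) ≤ 0.0380, so R_th ≤ R_L · ε/(1−ε) = 97.5 kΩ × 0.0380/0.9620 = 3.85 kΩ.
(Any R1, R2 with R2/(R1+R2) = 0.224 and R1‖R2 ≤ 3.85 kΩ will meet the spec.)

R_th ≤ 3.85 kΩ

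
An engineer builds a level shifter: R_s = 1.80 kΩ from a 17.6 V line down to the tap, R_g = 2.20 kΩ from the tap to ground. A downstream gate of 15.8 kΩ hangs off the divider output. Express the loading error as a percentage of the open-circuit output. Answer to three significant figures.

The divider's output (Thévenin) resistance is R_s‖R_g = 0.9900 kΩ.
Fractional drop under load = R_th/(R_th + R_L) = 0.9900 / (0.9900 + 15.8) = 0.05896.
So the output falls by 5.90 %.

5.90 %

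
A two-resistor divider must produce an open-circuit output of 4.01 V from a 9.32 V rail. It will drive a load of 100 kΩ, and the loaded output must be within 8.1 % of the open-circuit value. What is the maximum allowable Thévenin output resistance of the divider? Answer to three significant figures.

R_th ≤ 8.81 kΩ

Loading drop = R_th/(R_th + R_L) ≤ 0.0810, so R_th ≤ R_L · ε/(1−ε) = 100 kΩ × 0.0810/0.9190 = 8.81 kΩ.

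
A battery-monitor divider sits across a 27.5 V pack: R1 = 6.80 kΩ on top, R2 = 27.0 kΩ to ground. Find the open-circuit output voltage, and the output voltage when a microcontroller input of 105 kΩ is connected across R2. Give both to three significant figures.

Open-circuit: V = 27.5 × 27.0/(6.80 + 27.0) = 22.0 V.
With the load, R2 becomes R2‖R_L = 21.48 kΩ, so V = 27.5 × 21.48/28.28 = 20.9 V.

Unloaded: 22.0 V; loaded: 20.9 V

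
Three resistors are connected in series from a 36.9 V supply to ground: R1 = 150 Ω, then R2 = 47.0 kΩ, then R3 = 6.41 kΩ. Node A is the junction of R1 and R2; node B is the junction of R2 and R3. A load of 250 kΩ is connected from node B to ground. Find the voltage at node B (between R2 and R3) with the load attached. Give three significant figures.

V ≈ 4.32 V

At node B, R3 is in parallel with the load: R3‖R_L = 6250 Ω.
Below node A the resistance is R2 + (R3‖R_L) = 53250 Ω, so V_A = 36.9 × 53250/53400 = 36.80 V.
Then V_B = V_A × (R3‖R_L)/(R2 + R3‖R_L) = 36.80 × 6250/53250 = 4.32 V.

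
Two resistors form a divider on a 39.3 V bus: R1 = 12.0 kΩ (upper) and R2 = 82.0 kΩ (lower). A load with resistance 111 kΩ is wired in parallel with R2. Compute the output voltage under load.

The load sits in parallel with R2: R2‖R_L = (82.0 × 111) / (82.0 + 111) = 47.16 kΩ.
V_out = 39.3 × 47.16 / (12.0 + 47.16) = 39.3 × 47.16/59.16 = 31.3 V.
(Unloaded it would have been 34.3 V.)

V_out ≈ 31.3 V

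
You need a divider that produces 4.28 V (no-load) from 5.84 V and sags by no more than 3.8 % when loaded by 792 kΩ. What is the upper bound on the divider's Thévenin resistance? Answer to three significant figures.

R_th ≤ 31.3 kΩ

Loading drop = R_th/(R_th + R_L) ≤ 0.0380, so R_th ≤ R_L · ε/(1−ε) = 792 kΩ × 0.0380/0.9620 = 31.3 kΩ.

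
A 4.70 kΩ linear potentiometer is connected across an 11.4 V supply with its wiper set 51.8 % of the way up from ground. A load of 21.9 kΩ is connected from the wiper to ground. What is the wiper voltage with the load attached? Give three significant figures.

The wiper splits the pot into (1−α)R = 2.265 kΩ above and αR = 2.435 kΩ below.
Lower section ‖ load = 2.191 kΩ.
V_wiper = 11.4 × 2.191/(2.265 + 2.191) = 5.60 V.

V ≈ 5.60 V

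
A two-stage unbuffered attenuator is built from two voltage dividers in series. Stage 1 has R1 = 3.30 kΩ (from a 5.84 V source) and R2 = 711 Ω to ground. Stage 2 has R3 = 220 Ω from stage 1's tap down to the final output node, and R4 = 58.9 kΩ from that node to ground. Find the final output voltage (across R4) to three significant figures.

V_out ≈ 1.02 V

Stage 2 presents R3+R4 = 59120 Ω as a load on stage 1's tap.
Stage 1's lower leg becomes R2‖(R3+R4) = 702.6 Ω, so V_mid = 5.84 × 702.6/4003 = 1.025 V.
Stage 2 is itself unloaded: V_out = V_mid × R4/(R3+R4) = 1.025 × 58900/59120 = 1.02 V.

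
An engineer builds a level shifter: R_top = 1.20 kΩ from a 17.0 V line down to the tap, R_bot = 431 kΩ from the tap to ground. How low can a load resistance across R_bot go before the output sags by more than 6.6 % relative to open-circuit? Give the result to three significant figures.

R_L(min) ≈ 16.9 kΩ

Output resistance R_th = R_top‖R_bot = (1.20 × 431)/432.2 = 1.197 kΩ.
The fractional drop is R_th/(R_th + R_L); requiring this ≤ 0.0660 gives R_L ≥ R_th(1/0.0660 − 1) = 1.197 × 14.15 = 16.9 kΩ.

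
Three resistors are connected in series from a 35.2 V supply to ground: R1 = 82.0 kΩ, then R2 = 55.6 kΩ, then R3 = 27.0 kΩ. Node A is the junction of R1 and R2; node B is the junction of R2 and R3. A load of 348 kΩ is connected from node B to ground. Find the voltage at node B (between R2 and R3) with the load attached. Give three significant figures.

V ≈ 5.42 V

At node B, R3 is in parallel with the load: R3‖R_L = 25.06 kΩ.
Below node A the resistance is R2 + (R3‖R_L) = 80.66 kΩ, so V_A = 35.2 × 80.66/162.7 = 17.45 V.
Then V_B = V_A × (R3‖R_L)/(R2 + R3‖R_L) = 17.45 × 25.06/80.66 = 5.42 V.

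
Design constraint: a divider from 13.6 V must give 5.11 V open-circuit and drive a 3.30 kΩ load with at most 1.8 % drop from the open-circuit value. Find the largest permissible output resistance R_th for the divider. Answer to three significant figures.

R_th ≤ 60.5 Ω

Loading drop = R_th/(R_th + R_L) ≤ 0.0180, so R_th ≤ R_L · ε/(1−ε) = 3.30 kΩ × 0.0180/0.9820 = 60.5 Ω.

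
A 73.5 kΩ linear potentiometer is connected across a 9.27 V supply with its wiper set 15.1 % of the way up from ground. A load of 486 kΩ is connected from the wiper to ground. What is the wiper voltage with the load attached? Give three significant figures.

The wiper splits the pot into (1−α)R = 62.40 kΩ above and αR = 11.10 kΩ below.
Lower section ‖ load = 10.85 kΩ.
V_wiper = 9.27 × 10.85/(62.40 + 10.85) = 1.37 V.

V ≈ 1.37 V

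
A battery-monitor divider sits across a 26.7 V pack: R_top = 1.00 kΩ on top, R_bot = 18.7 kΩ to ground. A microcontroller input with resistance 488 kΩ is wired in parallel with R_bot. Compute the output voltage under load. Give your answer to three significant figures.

The load sits in parallel with R_bot: R_bot‖R_L = (18.7 × 488) / (18.7 + 488) = 18.01 kΩ.
V_out = 26.7 × 18.01 / (1.00 + 18.01) = 26.7 × 18.01/19.01 = 25.3 V.

V_out ≈ 25.3 V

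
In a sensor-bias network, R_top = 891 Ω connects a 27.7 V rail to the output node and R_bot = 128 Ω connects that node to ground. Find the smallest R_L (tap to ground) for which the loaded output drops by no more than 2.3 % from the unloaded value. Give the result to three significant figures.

Output resistance R_th = R_top‖R_bot = (891 × 128)/1019 = 111.9 Ω.
The fractional drop is R_th/(R_th + R_L); requiring this ≤ 0.0230 gives R_L ≥ R_th(1/0.0230 − 1) = 111.9 × 42.48 = 4.75 kΩ.

R_L(min) ≈ 4.75 kΩ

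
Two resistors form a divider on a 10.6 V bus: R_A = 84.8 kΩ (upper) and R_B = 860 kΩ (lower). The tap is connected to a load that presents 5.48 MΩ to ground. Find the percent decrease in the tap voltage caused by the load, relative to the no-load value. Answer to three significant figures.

1.39 %

The divider's output (Thévenin) resistance is R_A‖R_B = 77.19 kΩ.
Fractional drop under load = R_th/(R_th + R_L) = 77.19 / (77.19 + 5480) = 0.01389.
So the output falls by 1.39 %.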